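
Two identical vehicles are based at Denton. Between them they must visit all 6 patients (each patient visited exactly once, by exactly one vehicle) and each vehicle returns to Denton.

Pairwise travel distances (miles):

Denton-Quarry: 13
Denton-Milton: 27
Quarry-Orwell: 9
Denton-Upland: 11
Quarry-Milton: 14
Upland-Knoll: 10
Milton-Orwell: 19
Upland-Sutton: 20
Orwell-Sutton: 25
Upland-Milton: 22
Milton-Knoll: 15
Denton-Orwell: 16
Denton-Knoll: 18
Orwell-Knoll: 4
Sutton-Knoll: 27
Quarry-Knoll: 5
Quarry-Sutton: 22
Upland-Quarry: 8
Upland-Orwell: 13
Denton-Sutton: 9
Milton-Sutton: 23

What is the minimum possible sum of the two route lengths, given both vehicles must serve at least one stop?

Check every non-empty split of the stops between the two vehicles; for each half take its own optimal tour:
  {Upland} + {Quarry, Milton, Orwell, Sutton, Knoll}: 22 + 71 = 93
  {Quarry} + {Upland, Milton, Orwell, Sutton, Knoll}: 26 + 75 = 101
  {Upland, Quarry} + {Milton, Orwell, Sutton, Knoll}: 32 + 67 = 99
  {Milton} + {Upland, Quarry, Orwell, Sutton, Knoll}: 54 + 62 = 116
  {Upland, Milton} + {Quarry, Orwell, Sutton, Knoll}: 60 + 56 = 116
  {Quarry, Milton} + {Upland, Orwell, Sutton, Knoll}: 54 + 59 = 113
  … (31 splits in total)
  {Sutton} + {Upland, Quarry, Milton, Orwell, Knoll}: 18 + 68 = 86  ← best
Best: vehicle 1 Denton → Sutton → Denton = 18; vehicle 2 Denton → Upland → Quarry → Milton → Knoll → Orwell → Denton = 68; combined 86.

Minimum combined distance: 86 miles.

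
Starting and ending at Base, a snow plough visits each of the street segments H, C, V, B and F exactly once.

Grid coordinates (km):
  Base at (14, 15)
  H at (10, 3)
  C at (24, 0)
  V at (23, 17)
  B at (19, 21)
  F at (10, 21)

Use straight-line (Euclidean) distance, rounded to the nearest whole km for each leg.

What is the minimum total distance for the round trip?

66 km — the shortest possible round trip.

There are 60 distinct closed tours to check (reversals are equivalent).
Base → H → C → V → B → F → Base: 13+14+17+6+9+7 = 66
Base → H → C → V → F → B → Base: 13+14+17+14+9+8 = 75
Base → H → C → B → V → F → Base: 13+14+22+6+14+7 = 76
Base → H → C → B → F → V → Base: 13+14+22+9+14+9 = 81
Base → H → C → F → V → B → Base: 13+14+25+14+6+8 = 80
Base → H → C → F → B → V → Base: 13+14+25+9+6+9 = 76
Base → H → V → C → B → F → Base: 13+19+17+22+9+7 = 87
Base → H → V → C → F → B → Base: 13+19+17+25+9+8 = 91
Base → H → V → B → C → F → Base: 13+19+6+22+25+7 = 92
Base → H → V → B → F → C → Base: 13+19+6+9+25+18 = 90
Base → H → V → F → C → B → Base: 13+19+14+25+22+8 = 101
Base → H → V → F → B → C → Base: 13+19+14+9+22+18 = 95
Base → H → B → C → V → F → Base: 13+20+22+17+14+7 = 93
Base → H → B → C → F → V → Base: 13+20+22+25+14+9 = 103
… (46 more)
The minimum is 66.
One optimal route: Base → H → C → V → B → F → Base (or its reverse).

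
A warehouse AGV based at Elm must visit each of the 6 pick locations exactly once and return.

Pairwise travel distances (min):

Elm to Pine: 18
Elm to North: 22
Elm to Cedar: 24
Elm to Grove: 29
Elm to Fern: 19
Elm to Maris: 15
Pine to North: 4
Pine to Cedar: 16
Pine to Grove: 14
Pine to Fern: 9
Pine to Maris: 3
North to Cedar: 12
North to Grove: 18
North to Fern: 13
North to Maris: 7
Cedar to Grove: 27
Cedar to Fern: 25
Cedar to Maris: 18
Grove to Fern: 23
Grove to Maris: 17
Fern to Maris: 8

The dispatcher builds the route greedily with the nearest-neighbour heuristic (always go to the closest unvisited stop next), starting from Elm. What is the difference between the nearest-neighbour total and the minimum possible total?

From Elm: Maris=15, Pine=18, Fern=19, North=22, Cedar=24, Grove=29 → choose Maris (15).
From Maris: Pine=3, North=7, Fern=8, Grove=17, Cedar=18 → choose Pine (3).
From Pine: North=4, Fern=9, Grove=14, Cedar=16 → choose North (4).
From North: Cedar=12, Fern=13, Grove=18 → choose Cedar (12).
From Cedar: Fern=25, Grove=27 → choose Fern (25).
From Fern: Grove=23 → choose Grove (23).
NN route Elm → Maris → Pine → North → Cedar → Fern → Grove → Elm costs 111.
Optimal: Elm → Cedar → North → Pine → Grove → Maris → Fern → Elm costs 98 (by enumerating all 360 distinct tours).
Excess = 111 − 98 = 13.

13 min longer than the optimal tour.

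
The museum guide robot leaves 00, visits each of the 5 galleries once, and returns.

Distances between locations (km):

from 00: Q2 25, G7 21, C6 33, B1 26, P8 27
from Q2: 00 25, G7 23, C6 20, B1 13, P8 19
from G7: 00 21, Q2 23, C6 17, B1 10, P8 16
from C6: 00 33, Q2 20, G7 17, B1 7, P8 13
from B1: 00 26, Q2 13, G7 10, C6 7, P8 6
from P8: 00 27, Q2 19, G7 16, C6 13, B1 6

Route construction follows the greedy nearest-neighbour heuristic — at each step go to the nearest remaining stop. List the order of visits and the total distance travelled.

95 km along 00 → G7 → B1 → P8 → C6 → Q2 → 00.

From 00: distances to unvisited — G7=21, Q2=25, B1=26, P8=27, C6=33. Nearest is G7 (21).
From G7: distances to unvisited — B1=10, P8=16, C6=17, Q2=23. Nearest is B1 (10).
From B1: distances to unvisited — P8=6, C6=7, Q2=13. Nearest is P8 (6).
From P8: distances to unvisited — C6=13, Q2=19. Nearest is C6 (13).
From C6: distances to unvisited — Q2=20. Nearest is Q2 (20).
Return Q2→00: 25.
Total = 21 + 10 + 6 + 13 + 20 + 25 = 95.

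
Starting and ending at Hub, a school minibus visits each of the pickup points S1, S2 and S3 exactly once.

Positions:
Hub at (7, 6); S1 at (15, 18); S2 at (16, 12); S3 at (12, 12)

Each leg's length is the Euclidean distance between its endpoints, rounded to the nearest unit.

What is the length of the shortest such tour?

With 3 stops there are 3!/2 = 3 distinct round trips (a route and its reverse cost the same).
Hub→S1→S2→S3→Hub: 14+6+4+8 = 32
Hub→S1→S3→S2→Hub: 14+7+4+11 = 36
Hub→S2→S1→S3→Hub: 11+6+7+8 = 32
The minimum is 32.
One optimal route: Hub → S1 → S2 → S3 → Hub (or its reverse).

Minimum total distance: 32.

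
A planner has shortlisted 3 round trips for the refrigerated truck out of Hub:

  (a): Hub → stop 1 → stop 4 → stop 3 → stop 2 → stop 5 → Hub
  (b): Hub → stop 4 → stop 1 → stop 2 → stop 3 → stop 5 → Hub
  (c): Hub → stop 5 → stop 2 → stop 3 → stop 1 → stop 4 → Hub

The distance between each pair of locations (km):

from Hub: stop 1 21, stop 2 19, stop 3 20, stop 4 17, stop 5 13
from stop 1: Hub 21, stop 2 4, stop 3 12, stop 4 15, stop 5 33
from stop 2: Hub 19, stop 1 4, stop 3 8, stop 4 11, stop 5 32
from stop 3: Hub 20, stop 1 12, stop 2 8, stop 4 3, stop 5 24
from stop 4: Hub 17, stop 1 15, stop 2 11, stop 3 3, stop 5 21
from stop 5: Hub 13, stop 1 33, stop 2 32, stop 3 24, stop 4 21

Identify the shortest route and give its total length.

81 km — (b) is the shortest.

(a): 21 + 15 + 3 + 8 + 32 + 13 = 92
(b): 17 + 15 + 4 + 8 + 24 + 13 = 81
(c): 13 + 32 + 8 + 12 + 15 + 17 = 97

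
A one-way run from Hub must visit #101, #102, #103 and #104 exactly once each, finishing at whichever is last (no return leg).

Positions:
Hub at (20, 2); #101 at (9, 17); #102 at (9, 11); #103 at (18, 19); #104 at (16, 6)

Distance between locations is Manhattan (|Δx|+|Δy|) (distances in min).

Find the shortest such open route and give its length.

There are 4! = 24 possible orderings.
Hub - #101 - #102 - #103 - #104: 26+6+17+15 = 64
Hub - #101 - #102 - #104 - #103: 26+6+12+15 = 59
Hub - #101 - #103 - #102 - #104: 26+11+17+12 = 66
Hub - #101 - #103 - #104 - #102: 26+11+15+12 = 64
Hub - #101 - #104 - #102 - #103: 26+18+12+17 = 73
Hub - #101 - #104 - #103 - #102: 26+18+15+17 = 76
Hub - #102 - #101 - #103 - #104: 20+6+11+15 = 52
Hub - #102 - #101 - #104 - #103: 20+6+18+15 = 59
Hub - #102 - #103 - #101 - #104: 20+17+11+18 = 66
Hub - #102 - #103 - #104 - #101: 20+17+15+18 = 70
Hub - #102 - #104 - #101 - #103: 20+12+18+11 = 61
Hub - #102 - #104 - #103 - #101: 20+12+15+11 = 58
Hub - #103 - #101 - #102 - #104: 19+11+6+12 = 48
Hub - #103 - #101 - #104 - #102: 19+11+18+12 = 60
… (10 more)
Hub - #104 - #102 - #101 - #103: 8+12+6+11 = 37  ← best
The minimum is 37.
One shortest path: Hub → #104 → #102 → #101 → #103.

Minimum one-way distance = 37 min.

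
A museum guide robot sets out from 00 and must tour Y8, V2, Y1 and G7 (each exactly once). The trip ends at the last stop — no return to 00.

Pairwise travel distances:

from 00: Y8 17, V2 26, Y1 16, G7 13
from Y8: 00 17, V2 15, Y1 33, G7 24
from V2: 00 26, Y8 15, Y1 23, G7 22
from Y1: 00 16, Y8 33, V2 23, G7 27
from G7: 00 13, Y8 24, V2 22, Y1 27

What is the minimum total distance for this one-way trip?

There are 4! = 24 possible orderings.
00 - Y8 - V2 - Y1 - G7: 17+15+23+27 = 82
00 - Y8 - V2 - G7 - Y1: 17+15+22+27 = 81
00 - Y8 - Y1 - V2 - G7: 17+33+23+22 = 95
00 - Y8 - Y1 - G7 - V2: 17+33+27+22 = 99
00 - Y8 - G7 - V2 - Y1: 17+24+22+23 = 86
00 - Y8 - G7 - Y1 - V2: 17+24+27+23 = 91
00 - V2 - Y8 - Y1 - G7: 26+15+33+27 = 101
00 - V2 - Y8 - G7 - Y1: 26+15+24+27 = 92
00 - V2 - Y1 - Y8 - G7: 26+23+33+24 = 106
00 - V2 - Y1 - G7 - Y8: 26+23+27+24 = 100
00 - V2 - G7 - Y8 - Y1: 26+22+24+33 = 105
00 - V2 - G7 - Y1 - Y8: 26+22+27+33 = 108
00 - Y1 - Y8 - V2 - G7: 16+33+15+22 = 86
00 - Y1 - Y8 - G7 - V2: 16+33+24+22 = 95
… (10 more)
00 - G7 - Y8 - V2 - Y1: 13+24+15+23 = 75  ← best
The minimum is 75.
One shortest path: 00 → G7 → Y8 → V2 → Y1.

75 — the minimum one-way total.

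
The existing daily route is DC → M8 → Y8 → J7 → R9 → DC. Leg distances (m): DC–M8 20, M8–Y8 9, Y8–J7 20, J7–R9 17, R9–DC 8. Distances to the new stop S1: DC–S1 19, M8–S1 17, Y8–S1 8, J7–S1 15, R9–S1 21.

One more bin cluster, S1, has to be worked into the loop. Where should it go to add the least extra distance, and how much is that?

Insertion cost between consecutive stops i–j is d(i,S1) + d(S1,j) − d(i,j):
  between DC and M8: 19 + 17 − 20 = 16
  between M8 and Y8: 17 + 8 − 9 = 16
  between Y8 and J7: 8 + 15 − 20 = 3
  between J7 and R9: 15 + 21 − 17 = 19
  between R9 and DC: 21 + 19 − 8 = 32
Cheapest insertion is between Y8 and J7, adding 3.
New total = 74 + 3 = 77.

+3 m — insert S1 between Y8 and J7.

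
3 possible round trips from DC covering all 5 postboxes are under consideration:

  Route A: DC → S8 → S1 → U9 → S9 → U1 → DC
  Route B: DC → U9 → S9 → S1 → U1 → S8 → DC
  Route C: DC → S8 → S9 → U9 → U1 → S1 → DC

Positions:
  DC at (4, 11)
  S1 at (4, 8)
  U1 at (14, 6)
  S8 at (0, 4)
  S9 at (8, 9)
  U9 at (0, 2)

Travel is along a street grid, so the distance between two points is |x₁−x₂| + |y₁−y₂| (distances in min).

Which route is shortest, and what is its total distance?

Route A: 11 + 8 + 10 + 15 + 9 + 15 = 68
Route B: 13 + 15 + 5 + 12 + 16 + 11 = 72
Route C: 11 + 13 + 15 + 18 + 12 + 3 = 72

68 min — Route A is the shortest.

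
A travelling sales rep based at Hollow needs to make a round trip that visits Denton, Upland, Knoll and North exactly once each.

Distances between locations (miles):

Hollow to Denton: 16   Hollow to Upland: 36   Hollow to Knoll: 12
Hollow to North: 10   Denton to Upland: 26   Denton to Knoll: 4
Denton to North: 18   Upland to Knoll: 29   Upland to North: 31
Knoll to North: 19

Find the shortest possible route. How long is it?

83 miles — the shortest possible round trip.

With 4 stops there are 4!/2 = 12 distinct round trips (a route and its reverse cost the same).
Hollow-Denton-Upland-Knoll-North-Hollow: 16+26+29+19+10 = 100
Hollow-Denton-Upland-North-Knoll-Hollow: 16+26+31+19+12 = 104
Hollow-Denton-Knoll-Upland-North-Hollow: 16+4+29+31+10 = 90
Hollow-Denton-Knoll-North-Upland-Hollow: 16+4+19+31+36 = 106
Hollow-Denton-North-Upland-Knoll-Hollow: 16+18+31+29+12 = 106
Hollow-Denton-North-Knoll-Upland-Hollow: 16+18+19+29+36 = 118
Hollow-Upland-Denton-Knoll-North-Hollow: 36+26+4+19+10 = 95
Hollow-Upland-Denton-North-Knoll-Hollow: 36+26+18+19+12 = 111
Hollow-Upland-Knoll-Denton-North-Hollow: 36+29+4+18+10 = 97
Hollow-Upland-North-Denton-Knoll-Hollow: 36+31+18+4+12 = 101
Hollow-Knoll-Denton-Upland-North-Hollow: 12+4+26+31+10 = 83
Hollow-Knoll-Upland-Denton-North-Hollow: 12+29+26+18+10 = 95
The minimum is 83.
One optimal route: Hollow → Knoll → Denton → Upland → North → Hollow (or its reverse).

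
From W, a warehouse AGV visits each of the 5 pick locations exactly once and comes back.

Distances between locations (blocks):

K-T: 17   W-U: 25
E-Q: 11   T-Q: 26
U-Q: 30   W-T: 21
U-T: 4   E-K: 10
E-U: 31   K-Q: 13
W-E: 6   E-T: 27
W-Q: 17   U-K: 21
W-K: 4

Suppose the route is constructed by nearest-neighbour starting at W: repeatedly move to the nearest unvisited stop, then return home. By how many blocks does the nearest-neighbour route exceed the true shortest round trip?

From W: K=4, E=6, Q=17, T=21, U=25 → choose K (4).
From K: E=10, Q=13, T=17, U=21 → choose E (10).
From E: Q=11, T=27, U=31 → choose Q (11).
From Q: T=26, U=30 → choose T (26).
From T: U=4 → choose U (4).
NN route W → K → E → Q → T → U → W costs 80.
Optimal: W → E → Q → U → T → K → W costs 72 (by enumerating all 60 distinct tours).
Excess = 80 − 72 = 8.

Excess over optimum: 8 blocks.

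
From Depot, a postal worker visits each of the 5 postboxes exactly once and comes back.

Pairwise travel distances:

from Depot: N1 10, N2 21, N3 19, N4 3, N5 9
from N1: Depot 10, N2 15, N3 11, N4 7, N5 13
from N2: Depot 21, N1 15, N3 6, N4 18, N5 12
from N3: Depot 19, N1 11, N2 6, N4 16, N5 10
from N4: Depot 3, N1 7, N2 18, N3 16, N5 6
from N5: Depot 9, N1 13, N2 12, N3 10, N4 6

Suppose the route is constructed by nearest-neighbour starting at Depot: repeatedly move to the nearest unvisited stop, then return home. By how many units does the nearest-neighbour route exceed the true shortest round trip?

The nearest-neighbour route is 2 longer than optimal.

Depot: N4=3, N5=9, N1=10, N3=19, N2=21 ⇒ N4
N4: N5=6, N1=7, N3=16, N2=18 ⇒ N5
N5: N3=10, N2=12, N1=13 ⇒ N3
N3: N2=6, N1=11 ⇒ N2
N2: N1=15 ⇒ N1
NN route Depot → N4 → N5 → N3 → N2 → N1 → Depot costs 50.
Optimal: Depot → N1 → N3 → N2 → N5 → N4 → Depot costs 48 (by enumerating all 60 distinct tours).
Excess = 50 − 48 = 2.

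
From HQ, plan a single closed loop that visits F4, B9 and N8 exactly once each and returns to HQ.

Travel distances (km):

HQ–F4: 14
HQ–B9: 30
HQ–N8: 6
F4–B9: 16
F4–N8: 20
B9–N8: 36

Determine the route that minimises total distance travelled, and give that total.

72 km — the shortest possible round trip.

HQ - F4 - B9 - N8 - HQ: 14+16+36+6 = 72
HQ - F4 - N8 - B9 - HQ: 14+20+36+30 = 100
HQ - B9 - F4 - N8 - HQ: 30+16+20+6 = 72
The minimum is 72.
One optimal route: HQ → F4 → B9 → N8 → HQ (or its reverse).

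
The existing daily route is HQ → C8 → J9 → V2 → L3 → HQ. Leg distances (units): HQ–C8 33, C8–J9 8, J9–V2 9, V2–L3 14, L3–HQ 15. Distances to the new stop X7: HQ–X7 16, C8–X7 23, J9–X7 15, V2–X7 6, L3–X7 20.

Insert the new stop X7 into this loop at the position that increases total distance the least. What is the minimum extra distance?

Insertion cost between consecutive stops i–j is d(i,X7) + d(X7,j) − d(i,j):
  between HQ and C8: 16 + 23 − 33 = 6
  between C8 and J9: 23 + 15 − 8 = 30
  between J9 and V2: 15 + 6 − 9 = 12
  between V2 and L3: 6 + 20 − 14 = 12
  between L3 and HQ: 20 + 16 − 15 = 21
Cheapest insertion is between HQ and C8, adding 6.
New total = 79 + 6 = 85.

Minimum extra distance: 6, inserting X7 between HQ and C8.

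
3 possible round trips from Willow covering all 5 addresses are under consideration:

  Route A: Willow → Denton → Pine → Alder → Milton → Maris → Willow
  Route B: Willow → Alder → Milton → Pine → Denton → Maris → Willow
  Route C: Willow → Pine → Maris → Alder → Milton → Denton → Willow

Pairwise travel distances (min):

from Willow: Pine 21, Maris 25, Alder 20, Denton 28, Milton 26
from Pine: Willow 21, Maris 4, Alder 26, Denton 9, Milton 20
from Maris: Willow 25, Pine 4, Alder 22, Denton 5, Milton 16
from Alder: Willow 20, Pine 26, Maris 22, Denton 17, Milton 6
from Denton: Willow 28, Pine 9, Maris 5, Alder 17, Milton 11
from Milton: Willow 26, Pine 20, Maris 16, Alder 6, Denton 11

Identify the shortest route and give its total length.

Route A: 28 + 9 + 26 + 6 + 16 + 25 = 110
Route B: 20 + 6 + 20 + 9 + 5 + 25 = 85
Route C: 21 + 4 + 22 + 6 + 11 + 28 = 92

Shortest is Route B, total 85 min.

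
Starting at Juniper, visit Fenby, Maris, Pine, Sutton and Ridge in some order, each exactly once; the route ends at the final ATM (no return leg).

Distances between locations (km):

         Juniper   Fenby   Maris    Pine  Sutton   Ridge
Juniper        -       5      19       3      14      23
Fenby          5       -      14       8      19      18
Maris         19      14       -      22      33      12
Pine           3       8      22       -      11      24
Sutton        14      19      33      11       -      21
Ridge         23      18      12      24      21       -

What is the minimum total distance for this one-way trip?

There are 5! = 120 possible orderings.
Juniper→Fenby→Maris→Pine→Sutton→Ridge: 5+14+22+11+21 = 73
Juniper→Fenby→Maris→Pine→Ridge→Sutton: 5+14+22+24+21 = 86
Juniper→Fenby→Maris→Sutton→Pine→Ridge: 5+14+33+11+24 = 87
Juniper→Fenby→Maris→Sutton→Ridge→Pine: 5+14+33+21+24 = 97
Juniper→Fenby→Maris→Ridge→Pine→Sutton: 5+14+12+24+11 = 66
Juniper→Fenby→Maris→Ridge→Sutton→Pine: 5+14+12+21+11 = 63
Juniper→Fenby→Pine→Maris→Sutton→Ridge: 5+8+22+33+21 = 89
Juniper→Fenby→Pine→Maris→Ridge→Sutton: 5+8+22+12+21 = 68
Juniper→Fenby→Pine→Sutton→Maris→Ridge: 5+8+11+33+12 = 69
Juniper→Fenby→Pine→Sutton→Ridge→Maris: 5+8+11+21+12 = 57
Juniper→Fenby→Pine→Ridge→Maris→Sutton: 5+8+24+12+33 = 82
Juniper→Fenby→Pine→Ridge→Sutton→Maris: 5+8+24+21+33 = 91
Juniper→Fenby→Sutton→Maris→Pine→Ridge: 5+19+33+22+24 = 103
Juniper→Fenby→Sutton→Maris→Ridge→Pine: 5+19+33+12+24 = 93
… (106 more)
The minimum is 57.
One shortest path: Juniper → Fenby → Pine → Sutton → Ridge → Maris.

Minimum one-way distance = 57 km.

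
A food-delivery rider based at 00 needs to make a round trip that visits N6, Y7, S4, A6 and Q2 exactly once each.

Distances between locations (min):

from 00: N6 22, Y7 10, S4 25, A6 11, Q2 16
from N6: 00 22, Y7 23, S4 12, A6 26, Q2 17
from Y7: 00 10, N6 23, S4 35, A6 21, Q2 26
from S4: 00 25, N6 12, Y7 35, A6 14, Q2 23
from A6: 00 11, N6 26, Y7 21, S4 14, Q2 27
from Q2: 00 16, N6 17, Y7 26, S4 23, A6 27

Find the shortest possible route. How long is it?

Shortest round trip = 90 min.

With 5 stops there are 5!/2 = 60 distinct round trips (a route and its reverse cost the same).
00 → N6 → Y7 → S4 → A6 → Q2 → 00: 22+23+35+14+27+16 = 137
00 → N6 → Y7 → S4 → Q2 → A6 → 00: 22+23+35+23+27+11 = 141
00 → N6 → Y7 → A6 → S4 → Q2 → 00: 22+23+21+14+23+16 = 119
00 → N6 → Y7 → A6 → Q2 → S4 → 00: 22+23+21+27+23+25 = 141
00 → N6 → Y7 → Q2 → S4 → A6 → 00: 22+23+26+23+14+11 = 119
00 → N6 → Y7 → Q2 → A6 → S4 → 00: 22+23+26+27+14+25 = 137
00 → N6 → S4 → Y7 → A6 → Q2 → 00: 22+12+35+21+27+16 = 133
00 → N6 → S4 → Y7 → Q2 → A6 → 00: 22+12+35+26+27+11 = 133
00 → N6 → S4 → A6 → Y7 → Q2 → 00: 22+12+14+21+26+16 = 111
00 → N6 → S4 → A6 → Q2 → Y7 → 00: 22+12+14+27+26+10 = 111
00 → N6 → S4 → Q2 → Y7 → A6 → 00: 22+12+23+26+21+11 = 115
00 → N6 → S4 → Q2 → A6 → Y7 → 00: 22+12+23+27+21+10 = 115
00 → N6 → A6 → Y7 → S4 → Q2 → 00: 22+26+21+35+23+16 = 143
00 → N6 → A6 → Y7 → Q2 → S4 → 00: 22+26+21+26+23+25 = 143
… (46 more)
00 → Y7 → A6 → S4 → N6 → Q2 → 00: 10+21+14+12+17+16 = 90  ← best
The minimum is 90.
One optimal route: 00 → Y7 → A6 → S4 → N6 → Q2 → 00 (or its reverse).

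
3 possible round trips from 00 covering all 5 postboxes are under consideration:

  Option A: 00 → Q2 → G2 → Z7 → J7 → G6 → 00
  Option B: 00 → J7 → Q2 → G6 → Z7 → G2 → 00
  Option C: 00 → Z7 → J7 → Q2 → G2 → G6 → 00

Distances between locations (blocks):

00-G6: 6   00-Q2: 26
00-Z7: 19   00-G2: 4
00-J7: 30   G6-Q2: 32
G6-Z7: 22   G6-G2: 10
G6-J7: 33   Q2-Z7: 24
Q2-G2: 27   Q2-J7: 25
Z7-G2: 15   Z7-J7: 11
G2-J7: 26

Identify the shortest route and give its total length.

Option A: 26 + 27 + 15 + 11 + 33 + 6 = 118
Option B: 30 + 25 + 32 + 22 + 15 + 4 = 128
Option C: 19 + 11 + 25 + 27 + 10 + 6 = 98

98 blocks — Option C is the shortest.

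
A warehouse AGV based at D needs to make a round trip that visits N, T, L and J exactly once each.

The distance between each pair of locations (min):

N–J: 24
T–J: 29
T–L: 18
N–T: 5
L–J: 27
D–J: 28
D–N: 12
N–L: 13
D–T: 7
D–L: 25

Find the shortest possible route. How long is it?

There are 12 distinct closed tours to check (reversals are equivalent).
D → N → T → L → J → D: 12+5+18+27+28 = 90
D → N → T → J → L → D: 12+5+29+27+25 = 98
D → N → L → T → J → D: 12+13+18+29+28 = 100
D → N → L → J → T → D: 12+13+27+29+7 = 88
D → N → J → T → L → D: 12+24+29+18+25 = 108
D → N → J → L → T → D: 12+24+27+18+7 = 88
D → T → N → L → J → D: 7+5+13+27+28 = 80
D → T → N → J → L → D: 7+5+24+27+25 = 88
D → T → L → N → J → D: 7+18+13+24+28 = 90
D → T → J → N → L → D: 7+29+24+13+25 = 98
D → L → N → T → J → D: 25+13+5+29+28 = 100
D → L → T → N → J → D: 25+18+5+24+28 = 100
The minimum is 80.
One optimal route: D → T → N → L → J → D (or its reverse).

80 min — the shortest possible round trip.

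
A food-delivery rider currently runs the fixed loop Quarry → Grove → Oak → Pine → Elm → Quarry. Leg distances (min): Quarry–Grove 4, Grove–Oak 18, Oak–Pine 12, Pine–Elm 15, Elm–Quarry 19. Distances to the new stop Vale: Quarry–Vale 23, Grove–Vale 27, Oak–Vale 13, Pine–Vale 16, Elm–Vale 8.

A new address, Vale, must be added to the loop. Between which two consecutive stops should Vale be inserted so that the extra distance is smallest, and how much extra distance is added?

Adding 9 min by placing Vale on the Pine–Elm leg.

Insertion cost between consecutive stops i–j is d(i,Vale) + d(Vale,j) − d(i,j):
  between Quarry and Grove: 23 + 27 − 4 = 46
  between Grove and Oak: 27 + 13 − 18 = 22
  between Oak and Pine: 13 + 16 − 12 = 17
  between Pine and Elm: 16 + 8 − 15 = 9
  between Elm and Quarry: 8 + 23 − 19 = 12
Cheapest insertion is between Pine and Elm, adding 9.
New total = 68 + 9 = 77.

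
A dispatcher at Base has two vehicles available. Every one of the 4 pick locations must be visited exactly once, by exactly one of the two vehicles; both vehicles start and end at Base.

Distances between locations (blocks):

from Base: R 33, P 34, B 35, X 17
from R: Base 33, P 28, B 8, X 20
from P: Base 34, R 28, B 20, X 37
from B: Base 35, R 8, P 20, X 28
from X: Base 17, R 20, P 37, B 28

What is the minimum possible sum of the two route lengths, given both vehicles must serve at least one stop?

129 blocks — the smallest possible combined total.

There are 2^3 − 1 = 7 ways to divide the 4 stops into two non-empty groups. For each, the best each vehicle can do is its own shortest tour through its group:
  {R} + {P, B, X}: 66 + 99 = 165
  {P} + {R, B, X}: 68 + 80 = 148
  {R, P} + {B, X}: 95 + 80 = 175
  {B} + {R, P, X}: 70 + 99 = 169
  {R, B} + {P, X}: 76 + 88 = 164
  {P, B} + {R, X}: 89 + 70 = 159
  … (7 splits in total)
  {R, P, B} + {X}: 95 + 34 = 129  ← best
Best: vehicle 1 Base → R → B → P → Base = 95; vehicle 2 Base → X → Base = 34; combined 129.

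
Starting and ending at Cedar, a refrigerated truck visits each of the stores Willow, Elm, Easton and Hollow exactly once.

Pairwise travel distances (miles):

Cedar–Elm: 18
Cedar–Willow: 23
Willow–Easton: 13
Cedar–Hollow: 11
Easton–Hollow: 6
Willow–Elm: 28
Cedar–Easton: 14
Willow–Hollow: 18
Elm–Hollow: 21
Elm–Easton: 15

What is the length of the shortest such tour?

With 4 stops there are 4!/2 = 12 distinct round trips (a route and its reverse cost the same).
Cedar-Willow-Elm-Easton-Hollow-Cedar: 23+28+15+6+11 = 83
Cedar-Willow-Elm-Hollow-Easton-Cedar: 23+28+21+6+14 = 92
Cedar-Willow-Easton-Elm-Hollow-Cedar: 23+13+15+21+11 = 83
Cedar-Willow-Easton-Hollow-Elm-Cedar: 23+13+6+21+18 = 81
Cedar-Willow-Hollow-Elm-Easton-Cedar: 23+18+21+15+14 = 91
Cedar-Willow-Hollow-Easton-Elm-Cedar: 23+18+6+15+18 = 80
Cedar-Elm-Willow-Easton-Hollow-Cedar: 18+28+13+6+11 = 76
Cedar-Elm-Willow-Hollow-Easton-Cedar: 18+28+18+6+14 = 84
Cedar-Elm-Easton-Willow-Hollow-Cedar: 18+15+13+18+11 = 75
Cedar-Elm-Hollow-Willow-Easton-Cedar: 18+21+18+13+14 = 84
Cedar-Easton-Willow-Elm-Hollow-Cedar: 14+13+28+21+11 = 87
Cedar-Easton-Elm-Willow-Hollow-Cedar: 14+15+28+18+11 = 86
The minimum is 75.
One optimal route: Cedar → Elm → Easton → Willow → Hollow → Cedar (or its reverse).

Minimum total distance: 75 miles.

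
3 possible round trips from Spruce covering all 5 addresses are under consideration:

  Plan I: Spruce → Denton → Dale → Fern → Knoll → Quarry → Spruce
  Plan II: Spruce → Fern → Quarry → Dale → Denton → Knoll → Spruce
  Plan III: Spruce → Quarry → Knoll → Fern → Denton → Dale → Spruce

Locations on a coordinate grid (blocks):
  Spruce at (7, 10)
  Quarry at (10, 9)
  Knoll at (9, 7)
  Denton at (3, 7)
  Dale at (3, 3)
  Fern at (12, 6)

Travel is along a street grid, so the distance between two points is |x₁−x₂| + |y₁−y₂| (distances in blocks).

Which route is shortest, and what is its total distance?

34 blocks — Plan I is the shortest.

Plan I: 7 + 4 + 12 + 4 + 3 + 4 = 34
Plan II: 9 + 5 + 13 + 4 + 6 + 5 = 42
Plan III: 4 + 3 + 4 + 10 + 4 + 11 = 36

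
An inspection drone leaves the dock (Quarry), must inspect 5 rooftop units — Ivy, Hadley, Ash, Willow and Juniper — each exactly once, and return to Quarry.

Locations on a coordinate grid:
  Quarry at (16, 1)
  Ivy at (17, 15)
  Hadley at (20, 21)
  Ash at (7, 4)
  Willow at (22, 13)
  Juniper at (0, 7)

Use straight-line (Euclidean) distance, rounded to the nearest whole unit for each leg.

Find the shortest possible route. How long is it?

64 — the shortest possible round trip.

With 5 stops there are 5!/2 = 60 distinct round trips (a route and its reverse cost the same).
Quarry→Ivy→Hadley→Ash→Willow→Juniper→Quarry: 14+7+21+17+23+17 = 99
Quarry→Ivy→Hadley→Ash→Juniper→Willow→Quarry: 14+7+21+8+23+13 = 86
Quarry→Ivy→Hadley→Willow→Ash→Juniper→Quarry: 14+7+8+17+8+17 = 71
Quarry→Ivy→Hadley→Willow→Juniper→Ash→Quarry: 14+7+8+23+8+9 = 69
Quarry→Ivy→Hadley→Juniper→Ash→Willow→Quarry: 14+7+24+8+17+13 = 83
Quarry→Ivy→Hadley→Juniper→Willow→Ash→Quarry: 14+7+24+23+17+9 = 94
Quarry→Ivy→Ash→Hadley→Willow→Juniper→Quarry: 14+15+21+8+23+17 = 98
Quarry→Ivy→Ash→Hadley→Juniper→Willow→Quarry: 14+15+21+24+23+13 = 110
Quarry→Ivy→Ash→Willow→Hadley→Juniper→Quarry: 14+15+17+8+24+17 = 95
Quarry→Ivy→Ash→Willow→Juniper→Hadley→Quarry: 14+15+17+23+24+20 = 113
Quarry→Ivy→Ash→Juniper→Hadley→Willow→Quarry: 14+15+8+24+8+13 = 82
Quarry→Ivy→Ash→Juniper→Willow→Hadley→Quarry: 14+15+8+23+8+20 = 88
Quarry→Ivy→Willow→Hadley→Ash→Juniper→Quarry: 14+5+8+21+8+17 = 73
Quarry→Ivy→Willow→Hadley→Juniper→Ash→Quarry: 14+5+8+24+8+9 = 68
… (46 more)
Quarry→Ash→Juniper→Ivy→Hadley→Willow→Quarry: 9+8+19+7+8+13 = 64  ← best
The minimum is 64.
One optimal route: Quarry → Ash → Juniper → Ivy → Hadley → Willow → Quarry (or its reverse).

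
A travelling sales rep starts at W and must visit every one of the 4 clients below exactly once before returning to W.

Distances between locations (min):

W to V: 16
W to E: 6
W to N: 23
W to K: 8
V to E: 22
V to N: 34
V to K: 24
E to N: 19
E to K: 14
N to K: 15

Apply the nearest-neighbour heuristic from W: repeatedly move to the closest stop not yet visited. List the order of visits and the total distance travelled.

From W: distances to unvisited — E=6, K=8, V=16, N=23. Nearest is E (6).
From E: distances to unvisited — K=14, N=19, V=22. Nearest is K (14).
From K: distances to unvisited — N=15, V=24. Nearest is N (15).
From N: distances to unvisited — V=34. Nearest is V (34).
Return V→W: 16.
Total = 6 + 14 + 15 + 34 + 16 = 85.

Nearest-neighbour total = 85 min; route W → E → K → N → V → W.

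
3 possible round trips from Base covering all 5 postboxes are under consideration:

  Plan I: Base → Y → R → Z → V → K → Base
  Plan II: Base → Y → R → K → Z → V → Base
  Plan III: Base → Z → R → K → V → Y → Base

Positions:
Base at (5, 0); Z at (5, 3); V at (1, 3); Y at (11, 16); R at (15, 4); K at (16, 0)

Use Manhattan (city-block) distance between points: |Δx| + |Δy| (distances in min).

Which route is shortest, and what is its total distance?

Plan I: 22 + 16 + 11 + 4 + 18 + 11 = 82
Plan II: 22 + 16 + 5 + 14 + 4 + 7 = 68
Plan III: 3 + 11 + 5 + 18 + 23 + 22 = 82

68 min — Plan II is the shortest.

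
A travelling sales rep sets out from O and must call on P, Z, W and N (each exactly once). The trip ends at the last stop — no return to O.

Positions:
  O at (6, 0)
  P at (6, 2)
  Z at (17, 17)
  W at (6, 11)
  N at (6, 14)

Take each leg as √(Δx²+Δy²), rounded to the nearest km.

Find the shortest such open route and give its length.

Minimum one-way distance = 25 km.

There are 4! = 24 possible orderings.
O → P → Z → W → N: 2+19+13+3 = 37
O → P → Z → N → W: 2+19+11+3 = 35
O → P → W → Z → N: 2+9+13+11 = 35
O → P → W → N → Z: 2+9+3+11 = 25
O → P → N → Z → W: 2+12+11+13 = 38
O → P → N → W → Z: 2+12+3+13 = 30
O → Z → P → W → N: 20+19+9+3 = 51
O → Z → P → N → W: 20+19+12+3 = 54
O → Z → W → P → N: 20+13+9+12 = 54
O → Z → W → N → P: 20+13+3+12 = 48
O → Z → N → P → W: 20+11+12+9 = 52
O → Z → N → W → P: 20+11+3+9 = 43
O → W → P → Z → N: 11+9+19+11 = 50
O → W → P → N → Z: 11+9+12+11 = 43
… (10 more)
The minimum is 25.
One shortest path: O → P → W → N → Z.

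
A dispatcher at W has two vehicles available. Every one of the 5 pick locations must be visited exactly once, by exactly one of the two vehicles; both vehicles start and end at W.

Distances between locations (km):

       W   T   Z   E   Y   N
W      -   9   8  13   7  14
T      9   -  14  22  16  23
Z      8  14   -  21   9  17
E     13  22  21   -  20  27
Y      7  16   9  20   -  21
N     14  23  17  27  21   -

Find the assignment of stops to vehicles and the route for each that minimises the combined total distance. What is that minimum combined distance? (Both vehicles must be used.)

Check every non-empty split of the stops between the two vehicles; for each half take its own optimal tour:
  {T} + {Z, E, Y, N}: 18 + 73 = 91
  {Z} + {T, E, Y, N}: 16 + 86 = 102
  {T, Z} + {E, Y, N}: 31 + 68 = 99
  {E} + {T, Z, Y, N}: 26 + 65 = 91
  {T, E} + {Z, Y, N}: 44 + 47 = 91
  {Z, E} + {T, Y, N}: 42 + 60 = 102
  … (15 splits in total)
Best: vehicle 1 W → T → W = 18; vehicle 2 W → E → Y → Z → N → W = 73; combined 91.

Minimum combined distance: 91 km.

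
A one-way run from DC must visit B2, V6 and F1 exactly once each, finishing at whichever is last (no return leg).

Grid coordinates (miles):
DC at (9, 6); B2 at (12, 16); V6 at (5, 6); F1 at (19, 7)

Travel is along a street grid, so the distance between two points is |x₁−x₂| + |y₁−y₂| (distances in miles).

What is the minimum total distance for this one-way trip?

There are 3! = 6 possible orderings.
DC → B2 → V6 → F1: 13+17+15 = 45
DC → B2 → F1 → V6: 13+16+15 = 44
DC → V6 → B2 → F1: 4+17+16 = 37
DC → V6 → F1 → B2: 4+15+16 = 35
DC → F1 → B2 → V6: 11+16+17 = 44
DC → F1 → V6 → B2: 11+15+17 = 43
The minimum is 35.
One shortest path: DC → V6 → F1 → B2.

35 miles — the minimum one-way total.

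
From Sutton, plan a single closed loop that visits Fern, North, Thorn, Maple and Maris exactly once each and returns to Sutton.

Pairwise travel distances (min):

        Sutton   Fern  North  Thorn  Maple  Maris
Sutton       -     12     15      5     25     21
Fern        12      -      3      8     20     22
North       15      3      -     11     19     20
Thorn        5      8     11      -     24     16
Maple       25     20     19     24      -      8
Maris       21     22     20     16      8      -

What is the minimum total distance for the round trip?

With 5 stops there are 5!/2 = 60 distinct round trips (a route and its reverse cost the same).
Sutton-Fern-North-Thorn-Maple-Maris-Sutton: 12+3+11+24+8+21 = 79
Sutton-Fern-North-Thorn-Maris-Maple-Sutton: 12+3+11+16+8+25 = 75
Sutton-Fern-North-Maple-Thorn-Maris-Sutton: 12+3+19+24+16+21 = 95
Sutton-Fern-North-Maple-Maris-Thorn-Sutton: 12+3+19+8+16+5 = 63
Sutton-Fern-North-Maris-Thorn-Maple-Sutton: 12+3+20+16+24+25 = 100
Sutton-Fern-North-Maris-Maple-Thorn-Sutton: 12+3+20+8+24+5 = 72
Sutton-Fern-Thorn-North-Maple-Maris-Sutton: 12+8+11+19+8+21 = 79
Sutton-Fern-Thorn-North-Maris-Maple-Sutton: 12+8+11+20+8+25 = 84
Sutton-Fern-Thorn-Maple-North-Maris-Sutton: 12+8+24+19+20+21 = 104
Sutton-Fern-Thorn-Maple-Maris-North-Sutton: 12+8+24+8+20+15 = 87
Sutton-Fern-Thorn-Maris-North-Maple-Sutton: 12+8+16+20+19+25 = 100
Sutton-Fern-Thorn-Maris-Maple-North-Sutton: 12+8+16+8+19+15 = 78
Sutton-Fern-Maple-North-Thorn-Maris-Sutton: 12+20+19+11+16+21 = 99
Sutton-Fern-Maple-North-Maris-Thorn-Sutton: 12+20+19+20+16+5 = 92
… (46 more)
The minimum is 63.
One optimal route: Sutton → Fern → North → Maple → Maris → Thorn → Sutton (or its reverse).

Shortest round trip = 63 min.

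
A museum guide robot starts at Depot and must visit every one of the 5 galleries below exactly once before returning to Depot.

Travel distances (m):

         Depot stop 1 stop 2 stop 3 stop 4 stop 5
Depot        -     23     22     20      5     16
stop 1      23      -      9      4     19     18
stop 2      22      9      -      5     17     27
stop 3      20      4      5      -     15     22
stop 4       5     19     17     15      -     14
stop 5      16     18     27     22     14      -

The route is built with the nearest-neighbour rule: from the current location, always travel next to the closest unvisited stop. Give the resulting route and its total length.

At Depot the remaining stops are stop 4 5, stop 5 16, stop 3 20, stop 2 22, stop 1 23; go to stop 4.
At stop 4 the remaining stops are stop 5 14, stop 3 15, stop 2 17, stop 1 19; go to stop 5.
At stop 5 the remaining stops are stop 1 18, stop 3 22, stop 2 27; go to stop 1.
At stop 1 the remaining stops are stop 3 4, stop 2 9; go to stop 3.
At stop 3 the remaining stops are stop 2 5; go to stop 2.
Return stop 2→Depot: 22.
Total = 5 + 14 + 18 + 4 + 5 + 22 = 68.

68 m along Depot → stop 4 → stop 5 → stop 1 → stop 3 → stop 2 → Depot.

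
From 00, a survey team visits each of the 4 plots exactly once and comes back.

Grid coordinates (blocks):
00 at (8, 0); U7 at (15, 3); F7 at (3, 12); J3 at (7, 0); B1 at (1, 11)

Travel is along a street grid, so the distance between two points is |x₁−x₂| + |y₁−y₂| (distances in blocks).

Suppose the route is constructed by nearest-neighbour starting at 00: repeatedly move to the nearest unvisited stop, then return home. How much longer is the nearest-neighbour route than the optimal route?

00: J3=1, U7=10, F7=17, B1=18 ⇒ J3
J3: U7=11, F7=16, B1=17 ⇒ U7
U7: F7=21, B1=22 ⇒ F7
F7: B1=3 ⇒ B1
NN route 00 → J3 → U7 → F7 → B1 → 00 costs 54.
Optimal: 00 → U7 → F7 → B1 → J3 → 00 costs 52 (by enumerating all 12 distinct tours).
Excess = 54 − 52 = 2.

2 blocks longer than the optimal tour.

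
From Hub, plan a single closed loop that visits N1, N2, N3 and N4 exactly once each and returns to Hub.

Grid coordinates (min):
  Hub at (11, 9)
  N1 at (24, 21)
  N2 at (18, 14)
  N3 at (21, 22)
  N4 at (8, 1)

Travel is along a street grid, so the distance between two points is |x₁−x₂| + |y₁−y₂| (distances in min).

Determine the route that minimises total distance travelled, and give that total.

Hub-N1-N2-N3-N4-Hub: 25+13+11+34+11 = 94
Hub-N1-N2-N4-N3-Hub: 25+13+23+34+23 = 118
Hub-N1-N3-N2-N4-Hub: 25+4+11+23+11 = 74
Hub-N1-N3-N4-N2-Hub: 25+4+34+23+12 = 98
Hub-N1-N4-N2-N3-Hub: 25+36+23+11+23 = 118
Hub-N1-N4-N3-N2-Hub: 25+36+34+11+12 = 118
Hub-N2-N1-N3-N4-Hub: 12+13+4+34+11 = 74
Hub-N2-N1-N4-N3-Hub: 12+13+36+34+23 = 118
Hub-N2-N3-N1-N4-Hub: 12+11+4+36+11 = 74
Hub-N2-N4-N1-N3-Hub: 12+23+36+4+23 = 98
Hub-N3-N1-N2-N4-Hub: 23+4+13+23+11 = 74
Hub-N3-N2-N1-N4-Hub: 23+11+13+36+11 = 94
The minimum is 74.
One optimal route: Hub → N1 → N3 → N2 → N4 → Hub (or its reverse).

Shortest round trip = 74 min.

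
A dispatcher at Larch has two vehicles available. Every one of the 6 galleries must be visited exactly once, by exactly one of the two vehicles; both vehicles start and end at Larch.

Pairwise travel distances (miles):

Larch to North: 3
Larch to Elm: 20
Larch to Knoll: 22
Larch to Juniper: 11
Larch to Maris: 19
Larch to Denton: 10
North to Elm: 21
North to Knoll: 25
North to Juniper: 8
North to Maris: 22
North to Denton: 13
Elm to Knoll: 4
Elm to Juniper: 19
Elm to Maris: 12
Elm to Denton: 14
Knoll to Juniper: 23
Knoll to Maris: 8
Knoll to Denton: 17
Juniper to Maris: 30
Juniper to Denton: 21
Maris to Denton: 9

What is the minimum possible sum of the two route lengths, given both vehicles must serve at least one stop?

Check every non-empty split of the stops between the two vehicles; for each half take its own optimal tour:
  {North} + {Elm, Knoll, Juniper, Maris, Denton}: 6 + 61 = 67
  {Elm} + {North, Knoll, Juniper, Maris, Denton}: 40 + 61 = 101
  {North, Elm} + {Knoll, Juniper, Maris, Denton}: 44 + 61 = 105
  {Knoll} + {North, Elm, Juniper, Maris, Denton}: 44 + 61 = 105
  {North, Knoll} + {Elm, Juniper, Maris, Denton}: 50 + 61 = 111
  {Elm, Knoll} + {North, Juniper, Maris, Denton}: 46 + 60 = 106
  … (31 splits in total)
Best: vehicle 1 Larch → North → Larch = 6; vehicle 2 Larch → Juniper → Elm → Knoll → Maris → Denton → Larch = 61; combined 67.

67 miles — the smallest possible combined total.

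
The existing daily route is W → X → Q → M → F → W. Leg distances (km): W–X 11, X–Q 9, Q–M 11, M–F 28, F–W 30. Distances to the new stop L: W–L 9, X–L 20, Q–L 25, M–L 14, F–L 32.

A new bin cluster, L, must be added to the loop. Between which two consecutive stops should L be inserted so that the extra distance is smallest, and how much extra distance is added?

Insertion cost between consecutive stops i–j is d(i,L) + d(L,j) − d(i,j):
  between W and X: 9 + 20 − 11 = 18
  between X and Q: 20 + 25 − 9 = 36
  between Q and M: 25 + 14 − 11 = 28
  between M and F: 14 + 32 − 28 = 18
  between F and W: 32 + 9 − 30 = 11
Cheapest insertion is between F and W, adding 11.
New total = 89 + 11 = 100.

Adding 11 km by placing L on the F–W leg.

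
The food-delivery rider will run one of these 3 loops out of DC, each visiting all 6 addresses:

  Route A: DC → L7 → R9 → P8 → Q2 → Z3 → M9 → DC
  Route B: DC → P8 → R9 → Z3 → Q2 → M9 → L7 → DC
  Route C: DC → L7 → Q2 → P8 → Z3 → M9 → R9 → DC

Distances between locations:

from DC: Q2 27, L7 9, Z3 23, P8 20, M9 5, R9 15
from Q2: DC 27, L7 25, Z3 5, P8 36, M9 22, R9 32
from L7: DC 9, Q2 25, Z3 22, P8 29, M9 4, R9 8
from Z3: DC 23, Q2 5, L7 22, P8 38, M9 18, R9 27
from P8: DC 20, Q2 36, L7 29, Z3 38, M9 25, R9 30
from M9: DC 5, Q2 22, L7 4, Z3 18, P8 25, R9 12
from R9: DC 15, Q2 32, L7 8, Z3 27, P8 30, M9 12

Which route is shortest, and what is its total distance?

Route A: 9 + 8 + 30 + 36 + 5 + 18 + 5 = 111
Route B: 20 + 30 + 27 + 5 + 22 + 4 + 9 = 117
Route C: 9 + 25 + 36 + 38 + 18 + 12 + 15 = 153

Shortest is Route A, total 111.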